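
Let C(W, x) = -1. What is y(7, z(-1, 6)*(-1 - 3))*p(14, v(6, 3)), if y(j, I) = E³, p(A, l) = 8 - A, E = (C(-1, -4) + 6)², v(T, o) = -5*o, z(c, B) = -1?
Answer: -93750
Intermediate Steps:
E = 25 (E = (-1 + 6)² = 5² = 25)
y(j, I) = 15625 (y(j, I) = 25³ = 15625)
y(7, z(-1, 6)*(-1 - 3))*p(14, v(6, 3)) = 15625*(8 - 1*14) = 15625*(8 - 14) = 15625*(-6) = -93750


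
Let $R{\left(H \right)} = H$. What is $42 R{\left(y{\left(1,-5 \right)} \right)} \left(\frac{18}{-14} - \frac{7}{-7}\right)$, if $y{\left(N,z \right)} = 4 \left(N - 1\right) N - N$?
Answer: $12$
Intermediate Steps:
$y{\left(N,z \right)} = - N + N \left(-4 + 4 N\right)$ ($y{\left(N,z \right)} = 4 \left(-1 + N\right) N - N = \left(-4 + 4 N\right) N - N = N \left(-4 + 4 N\right) - N = - N + N \left(-4 + 4 N\right)$)
$42 R{\left(y{\left(1,-5 \right)} \right)} \left(\frac{18}{-14} - \frac{7}{-7}\right) = 42 \cdot 1 \left(-5 + 4 \cdot 1\right) \left(\frac{18}{-14} - \frac{7}{-7}\right) = 42 \cdot 1 \left(-5 + 4\right) \left(18 \left(- \frac{1}{14}\right) - -1\right) = 42 \cdot 1 \left(-1\right) \left(- \frac{9}{7} + 1\right) = 42 \left(-1\right) \left(- \frac{2}{7}\right) = \left(-42\right) \left(- \frac{2}{7}\right) = 12$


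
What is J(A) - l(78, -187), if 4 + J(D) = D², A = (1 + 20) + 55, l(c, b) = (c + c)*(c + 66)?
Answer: -16692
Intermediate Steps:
l(c, b) = 2*c*(66 + c) (l(c, b) = (2*c)*(66 + c) = 2*c*(66 + c))
A = 76 (A = 21 + 55 = 76)
J(D) = -4 + D²
J(A) - l(78, -187) = (-4 + 76²) - 2*78*(66 + 78) = (-4 + 5776) - 2*78*144 = 5772 - 1*22464 = 5772 - 22464 = -16692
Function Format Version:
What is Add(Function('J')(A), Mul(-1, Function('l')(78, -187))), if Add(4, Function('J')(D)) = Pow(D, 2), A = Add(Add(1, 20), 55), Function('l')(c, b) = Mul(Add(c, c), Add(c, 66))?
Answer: -16692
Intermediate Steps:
Function('l')(c, b) = Mul(2, c, Add(66, c)) (Function('l')(c, b) = Mul(Mul(2, c), Add(66, c)) = Mul(2, c, Add(66, c)))
A = 76 (A = Add(21, 55) = 76)
Function('J')(D) = Add(-4, Pow(D, 2))
Add(Function('J')(A), Mul(-1, Function('l')(78, -187))) = Add(Add(-4, Pow(76, 2)), Mul(-1, Mul(2, 78, Add(66, 78)))) = Add(Add(-4, 5776), Mul(-1, Mul(2, 78, 144))) = Add(5772, Mul(-1, 22464)) = Add(5772, -22464) = -16692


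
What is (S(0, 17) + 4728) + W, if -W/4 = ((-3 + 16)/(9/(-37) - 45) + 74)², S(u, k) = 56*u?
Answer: -11914035793/700569 ≈ -17006.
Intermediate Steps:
W = -15226326025/700569 (W = -4*((-3 + 16)/(9/(-37) - 45) + 74)² = -4*(13/(9*(-1/37) - 45) + 74)² = -4*(13/(-9/37 - 45) + 74)² = -4*(13/(-1674/37) + 74)² = -4*(13*(-37/1674) + 74)² = -4*(-481/1674 + 74)² = -4*(123395/1674)² = -4*15226326025/2802276 = -15226326025/700569 ≈ -21734.)
(S(0, 17) + 4728) + W = (56*0 + 4728) - 15226326025/700569 = (0 + 4728) - 15226326025/700569 = 4728 - 15226326025/700569 = -11914035793/700569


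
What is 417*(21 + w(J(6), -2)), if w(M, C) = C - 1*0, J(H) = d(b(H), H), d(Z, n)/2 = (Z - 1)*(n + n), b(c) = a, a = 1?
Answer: 7923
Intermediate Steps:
b(c) = 1
d(Z, n) = 4*n*(-1 + Z) (d(Z, n) = 2*((Z - 1)*(n + n)) = 2*((-1 + Z)*(2*n)) = 2*(2*n*(-1 + Z)) = 4*n*(-1 + Z))
J(H) = 0 (J(H) = 4*H*(-1 + 1) = 4*H*0 = 0)
w(M, C) = C (w(M, C) = C + 0 = C)
417*(21 + w(J(6), -2)) = 417*(21 - 2) = 417*19 = 7923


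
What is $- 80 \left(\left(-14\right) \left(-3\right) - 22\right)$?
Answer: $-1600$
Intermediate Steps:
$- 80 \left(\left(-14\right) \left(-3\right) - 22\right) = - 80 \left(42 - 22\right) = \left(-80\right) 20 = -1600$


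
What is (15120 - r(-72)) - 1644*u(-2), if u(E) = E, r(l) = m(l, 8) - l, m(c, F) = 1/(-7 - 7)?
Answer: 256705/14 ≈ 18336.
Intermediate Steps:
m(c, F) = -1/14 (m(c, F) = 1/(-14) = -1/14)
r(l) = -1/14 - l
(15120 - r(-72)) - 1644*u(-2) = (15120 - (-1/14 - 1*(-72))) - 1644*(-2) = (15120 - (-1/14 + 72)) + 3288 = (15120 - 1*1007/14) + 3288 = (15120 - 1007/14) + 3288 = 210673/14 + 3288 = 256705/14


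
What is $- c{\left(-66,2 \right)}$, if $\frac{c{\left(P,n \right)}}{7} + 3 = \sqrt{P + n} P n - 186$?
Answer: $1323 + 7392 i \approx 1323.0 + 7392.0 i$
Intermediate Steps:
$c{\left(P,n \right)} = -1323 + 7 P n \sqrt{P + n}$ ($c{\left(P,n \right)} = -21 + 7 \left(\sqrt{P + n} P n - 186\right) = -21 + 7 \left(P \sqrt{P + n} n - 186\right) = -21 + 7 \left(P n \sqrt{P + n} - 186\right) = -21 + 7 \left(-186 + P n \sqrt{P + n}\right) = -21 + \left(-1302 + 7 P n \sqrt{P + n}\right) = -1323 + 7 P n \sqrt{P + n}$)
$- c{\left(-66,2 \right)} = - (-1323 + 7 \left(-66\right) 2 \sqrt{-66 + 2}) = - (-1323 + 7 \left(-66\right) 2 \sqrt{-64}) = - (-1323 + 7 \left(-66\right) 2 \cdot 8 i) = - (-1323 - 7392 i) = 1323 + 7392 i$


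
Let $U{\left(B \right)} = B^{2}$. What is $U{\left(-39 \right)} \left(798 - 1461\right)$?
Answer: $-1008423$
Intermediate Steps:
$U{\left(-39 \right)} \left(798 - 1461\right) = \left(-39\right)^{2} \left(798 - 1461\right) = 1521 \left(-663\right) = -1008423$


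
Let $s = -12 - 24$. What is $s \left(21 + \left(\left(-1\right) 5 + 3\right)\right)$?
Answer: $-684$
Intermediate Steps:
$s = -36$
$s \left(21 + \left(\left(-1\right) 5 + 3\right)\right) = - 36 \left(21 + \left(\left(-1\right) 5 + 3\right)\right) = - 36 \left(21 + \left(-5 + 3\right)\right) = - 36 \left(21 - 2\right) = \left(-36\right) 19 = -684$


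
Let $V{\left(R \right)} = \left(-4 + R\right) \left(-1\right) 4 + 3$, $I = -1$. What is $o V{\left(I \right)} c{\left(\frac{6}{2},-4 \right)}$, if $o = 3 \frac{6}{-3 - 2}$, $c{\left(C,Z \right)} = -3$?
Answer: $\frac{1242}{5} \approx 248.4$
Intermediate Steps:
$V{\left(R \right)} = 19 - 4 R$ ($V{\left(R \right)} = \left(4 - R\right) 4 + 3 = \left(16 - 4 R\right) + 3 = 19 - 4 R$)
$o = - \frac{18}{5}$ ($o = 3 \frac{6}{-3 - 2} = 3 \frac{6}{-5} = 3 \cdot 6 \left(- \frac{1}{5}\right) = 3 \left(- \frac{6}{5}\right) = - \frac{18}{5} \approx -3.6$)
$o V{\left(I \right)} c{\left(\frac{6}{2},-4 \right)} = - \frac{18 \left(19 - -4\right)}{5} \left(-3\right) = - \frac{18 \left(19 + 4\right)}{5} \left(-3\right) = \left(- \frac{18}{5}\right) 23 \left(-3\right) = \left(- \frac{414}{5}\right) \left(-3\right) = \frac{1242}{5}$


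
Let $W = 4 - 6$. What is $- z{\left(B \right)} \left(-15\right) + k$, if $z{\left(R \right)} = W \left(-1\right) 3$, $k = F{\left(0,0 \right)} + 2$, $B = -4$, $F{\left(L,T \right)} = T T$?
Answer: $92$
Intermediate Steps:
$F{\left(L,T \right)} = T^{2}$
$W = -2$ ($W = 4 - 6 = -2$)
$k = 2$ ($k = 0^{2} + 2 = 0 + 2 = 2$)
$z{\left(R \right)} = 6$ ($z{\left(R \right)} = \left(-2\right) \left(-1\right) 3 = 2 \cdot 3 = 6$)
$- z{\left(B \right)} \left(-15\right) + k = \left(-1\right) 6 \left(-15\right) + 2 = \left(-6\right) \left(-15\right) + 2 = 90 + 2 = 92$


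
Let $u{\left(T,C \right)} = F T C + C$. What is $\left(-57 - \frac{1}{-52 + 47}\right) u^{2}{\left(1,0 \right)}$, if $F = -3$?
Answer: $0$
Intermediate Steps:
$u{\left(T,C \right)} = C - 3 C T$ ($u{\left(T,C \right)} = - 3 T C + C = - 3 C T + C = C - 3 C T$)
$\left(-57 - \frac{1}{-52 + 47}\right) u^{2}{\left(1,0 \right)} = \left(-57 - \frac{1}{-52 + 47}\right) \left(0 \left(1 - 3\right)\right)^{2} = \left(-57 - \frac{1}{-5}\right) \left(0 \left(1 - 3\right)\right)^{2} = \left(-57 - - \frac{1}{5}\right) \left(0 \left(-2\right)\right)^{2} = \left(-57 + \frac{1}{5}\right) 0^{2} = \left(- \frac{284}{5}\right) 0 = 0$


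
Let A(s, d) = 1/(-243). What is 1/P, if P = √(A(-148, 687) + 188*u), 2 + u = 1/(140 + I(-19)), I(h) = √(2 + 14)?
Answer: -18*I*√1092621/364207 ≈ -0.051661*I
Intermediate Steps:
I(h) = 4 (I(h) = √16 = 4)
u = -287/144 (u = -2 + 1/(140 + 4) = -2 + 1/144 = -287/144 ≈ -1.9931)
A(s, d) = -1/243
P = I*√1092621/54 (P = √(-1/243 + 188*(-287/144)) = √(-1/243 - 13489/36) = √(-364207/972) = I*√1092621/54 ≈ 19.357*I)
1/P = 1/(I*√1092621/54) = -18*I*√1092621/364207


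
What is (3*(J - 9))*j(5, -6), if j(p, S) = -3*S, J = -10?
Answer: -1026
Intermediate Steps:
(3*(J - 9))*j(5, -6) = (3*(-10 - 9))*(-3*(-6)) = (3*(-19))*18 = -57*18 = -1026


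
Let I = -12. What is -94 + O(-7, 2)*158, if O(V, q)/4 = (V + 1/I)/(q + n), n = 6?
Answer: -7843/12 ≈ -653.58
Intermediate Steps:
O(V, q) = 4*(-1/12 + V)/(6 + q) (O(V, q) = 4*((V + 1/(-12))/(q + 6)) = 4*((V - 1/12)/(6 + q)) = 4*((-1/12 + V)/(6 + q)) = 4*(-1/12 + V)/(6 + q))
-94 + O(-7, 2)*158 = -94 + ((-1 + 12*(-7))/(3*(6 + 2)))*158 = -94 + ((1/3)*(-1 - 84)/8)*158 = -94 + ((1/3)*(1/8)*(-85))*158 = -94 - 85/24*158 = -94 - 6715/12 = -7843/12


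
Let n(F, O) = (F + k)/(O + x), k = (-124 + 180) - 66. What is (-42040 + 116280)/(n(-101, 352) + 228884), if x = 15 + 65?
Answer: 10690560/32959259 ≈ 0.32436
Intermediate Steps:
k = -10 (k = 56 - 66 = -10)
x = 80
n(F, O) = (-10 + F)/(80 + O) (n(F, O) = (F - 10)/(O + 80) = (-10 + F)/(80 + O))
(-42040 + 116280)/(n(-101, 352) + 228884) = (-42040 + 116280)/((-10 - 101)/(80 + 352) + 228884) = 74240/(-111/432 + 228884) = 74240/((1/432)*(-111) + 228884) = 74240/(-37/144 + 228884) = 74240/(32959259/144) = 74240*(144/32959259) = 10690560/32959259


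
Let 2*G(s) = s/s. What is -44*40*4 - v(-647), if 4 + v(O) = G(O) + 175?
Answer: -14423/2 ≈ -7211.5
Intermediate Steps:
G(s) = ½ (G(s) = (s/s)/2 = (½)*1 = ½)
v(O) = 343/2 (v(O) = -4 + (½ + 175) = -4 + 351/2 = 343/2)
-44*40*4 - v(-647) = -44*40*4 - 1*343/2 = -1760*4 - 343/2 = -7040 - 343/2 = -14423/2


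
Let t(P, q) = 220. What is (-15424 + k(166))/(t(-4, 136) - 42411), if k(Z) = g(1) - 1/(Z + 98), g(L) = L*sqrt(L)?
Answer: 4071673/11138424 ≈ 0.36555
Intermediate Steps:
g(L) = L**(3/2)
k(Z) = 1 - 1/(98 + Z) (k(Z) = 1**(3/2) - 1/(Z + 98) = 1 - 1/(98 + Z))
(-15424 + k(166))/(t(-4, 136) - 42411) = (-15424 + (97 + 166)/(98 + 166))/(220 - 42411) = (-15424 + 263/264)/(-42191) = (-15424 + (1/264)*263)*(-1/42191) = (-15424 + 263/264)*(-1/42191) = -4071673/264*(-1/42191) = 4071673/11138424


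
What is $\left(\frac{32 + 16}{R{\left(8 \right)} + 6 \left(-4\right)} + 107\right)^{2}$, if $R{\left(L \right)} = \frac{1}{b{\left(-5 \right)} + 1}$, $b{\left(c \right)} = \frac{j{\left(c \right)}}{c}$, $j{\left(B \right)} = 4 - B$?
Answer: $\frac{112678225}{10201} \approx 11046.0$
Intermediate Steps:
$b{\left(c \right)} = \frac{4 - c}{c}$
$R{\left(L \right)} = - \frac{5}{4}$ ($R{\left(L \right)} = \frac{1}{\frac{4 - -5}{-5} + 1} = \frac{1}{- \frac{4 + 5}{5} + 1} = \frac{1}{\left(- \frac{1}{5}\right) 9 + 1} = \frac{1}{- \frac{9}{5} + 1} = \frac{1}{- \frac{4}{5}} = - \frac{5}{4}$)
$\left(\frac{32 + 16}{R{\left(8 \right)} + 6 \left(-4\right)} + 107\right)^{2} = \left(\frac{32 + 16}{- \frac{5}{4} + 6 \left(-4\right)} + 107\right)^{2} = \left(\frac{48}{- \frac{5}{4} - 24} + 107\right)^{2} = \left(\frac{48}{- \frac{101}{4}} + 107\right)^{2} = \left(48 \left(- \frac{4}{101}\right) + 107\right)^{2} = \left(- \frac{192}{101} + 107\right)^{2} = \left(\frac{10615}{101}\right)^{2} = \frac{112678225}{10201}$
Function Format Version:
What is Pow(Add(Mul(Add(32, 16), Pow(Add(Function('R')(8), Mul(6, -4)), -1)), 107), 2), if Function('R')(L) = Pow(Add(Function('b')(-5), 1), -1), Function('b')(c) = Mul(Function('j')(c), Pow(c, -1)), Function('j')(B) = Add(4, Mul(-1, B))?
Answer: Rational(112678225, 10201) ≈ 11046.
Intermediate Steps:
Function('b')(c) = Mul(Pow(c, -1), Add(4, Mul(-1, c))) (Function('b')(c) = Mul(Add(4, Mul(-1, c)), Pow(c, -1)) = Mul(Pow(c, -1), Add(4, Mul(-1, c))))
Function('R')(L) = Rational(-5, 4) (Function('R')(L) = Pow(Add(Mul(Pow(-5, -1), Add(4, Mul(-1, -5))), 1), -1) = Pow(Add(Mul(Rational(-1, 5), Add(4, 5)), 1), -1) = Pow(Add(Mul(Rational(-1, 5), 9), 1), -1) = Pow(Add(Rational(-9, 5), 1), -1) = Pow(Rational(-4, 5), -1) = Rational(-5, 4))
Pow(Add(Mul(Add(32, 16), Pow(Add(Function('R')(8), Mul(6, -4)), -1)), 107), 2) = Pow(Add(Mul(Add(32, 16), Pow(Add(Rational(-5, 4), Mul(6, -4)), -1)), 107), 2) = Pow(Add(Mul(48, Pow(Add(Rational(-5, 4), -24), -1)), 107), 2) = Pow(Add(Mul(48, Pow(Rational(-101, 4), -1)), 107), 2) = Pow(Add(Mul(48, Rational(-4, 101)), 107), 2) = Pow(Add(Rational(-192, 101), 107), 2) = Pow(Rational(10615, 101), 2) = Rational(112678225, 10201)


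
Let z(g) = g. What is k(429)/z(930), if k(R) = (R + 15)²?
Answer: 32856/155 ≈ 211.97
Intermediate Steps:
k(R) = (15 + R)²
k(429)/z(930) = (15 + 429)²/930 = 444²*(1/930) = 197136*(1/930) = 32856/155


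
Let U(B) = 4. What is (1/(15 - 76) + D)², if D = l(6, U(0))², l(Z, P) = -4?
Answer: 950625/3721 ≈ 255.48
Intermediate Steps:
D = 16 (D = (-4)² = 16)
(1/(15 - 76) + D)² = (1/(15 - 76) + 16)² = (1/(-61) + 16)² = (-1/61 + 16)² = (975/61)² = 950625/3721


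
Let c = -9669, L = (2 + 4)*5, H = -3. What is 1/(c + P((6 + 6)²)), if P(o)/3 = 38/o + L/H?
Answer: -24/232757 ≈ -0.00010311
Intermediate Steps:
L = 30 (L = 6*5 = 30)
P(o) = -30 + 114/o (P(o) = 3*(38/o + 30/(-3)) = 3*(38/o + 30*(-⅓)) = 3*(38/o - 10) = 3*(-10 + 38/o) = -30 + 114/o)
1/(c + P((6 + 6)²)) = 1/(-9669 + (-30 + 114/((6 + 6)²))) = 1/(-9669 + (-30 + 114/(12²))) = 1/(-9669 + (-30 + 114/144)) = 1/(-9669 + (-30 + 114*(1/144))) = 1/(-9669 + (-30 + 19/24)) = 1/(-9669 - 701/24) = 1/(-232757/24) = -24/232757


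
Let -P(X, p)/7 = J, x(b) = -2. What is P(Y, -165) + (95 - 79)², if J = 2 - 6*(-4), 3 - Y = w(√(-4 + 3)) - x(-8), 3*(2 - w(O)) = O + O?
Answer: 74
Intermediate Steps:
w(O) = 2 - 2*O/3 (w(O) = 2 - (O + O)/3 = 2 - 2*O/3)
Y = -1 + 2*I/3 (Y = 3 - ((2 - 2*√(-4 + 3)/3) - 1*(-2)) = 3 - ((2 - 2*I/3) + 2) = 3 - (4 - 2*I/3) = 3 + (-4 + 2*I/3) = -1 + 2*I/3 ≈ -1.0 + 0.66667*I)
J = 26 (J = 2 + 24 = 26)
P(X, p) = -182 (P(X, p) = -7*26 = -182)
P(Y, -165) + (95 - 79)² = -182 + (95 - 79)² = -182 + 16² = -182 + 256 = 74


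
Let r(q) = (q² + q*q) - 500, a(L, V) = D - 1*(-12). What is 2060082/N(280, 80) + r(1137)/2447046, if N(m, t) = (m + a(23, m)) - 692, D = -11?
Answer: -840008827859/167622651 ≈ -5011.3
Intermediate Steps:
a(L, V) = 1 (a(L, V) = -11 - 1*(-12) = -11 + 12 = 1)
N(m, t) = -691 + m (N(m, t) = (m + 1) - 692 = (1 + m) - 692 = -691 + m)
r(q) = -500 + 2*q² (r(q) = (q² + q²) - 500 = 2*q² - 500 = -500 + 2*q²)
2060082/N(280, 80) + r(1137)/2447046 = 2060082/(-691 + 280) + (-500 + 2*1137²)/2447046 = 2060082/(-411) + (-500 + 2*1292769)*(1/2447046) = 2060082*(-1/411) + (-500 + 2585538)*(1/2447046) = -686694/137 + 2585038*(1/2447046) = -686694/137 + 1292519/1223523 = -840008827859/167622651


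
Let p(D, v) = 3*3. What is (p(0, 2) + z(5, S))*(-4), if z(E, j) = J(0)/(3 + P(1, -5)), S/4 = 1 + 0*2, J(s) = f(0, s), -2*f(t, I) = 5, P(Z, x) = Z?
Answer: -67/2 ≈ -33.500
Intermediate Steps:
f(t, I) = -5/2 (f(t, I) = -½*5 = -5/2)
p(D, v) = 9
J(s) = -5/2
S = 4 (S = 4*(1 + 0*2) = 4*(1 + 0) = 4*1 = 4)
z(E, j) = -5/8 (z(E, j) = -5/(2*(3 + 1)) = -5/2/4 = -5/2*¼ = -5/8)
(p(0, 2) + z(5, S))*(-4) = (9 - 5/8)*(-4) = (67/8)*(-4) = -67/2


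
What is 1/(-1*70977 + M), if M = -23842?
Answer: -1/94819 ≈ -1.0546e-5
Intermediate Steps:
1/(-1*70977 + M) = 1/(-1*70977 - 23842) = 1/(-70977 - 23842) = 1/(-94819) = -1/94819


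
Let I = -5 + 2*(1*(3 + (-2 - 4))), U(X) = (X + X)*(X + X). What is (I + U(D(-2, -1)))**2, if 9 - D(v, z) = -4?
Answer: 442225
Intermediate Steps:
D(v, z) = 13 (D(v, z) = 9 - 1*(-4) = 9 + 4 = 13)
U(X) = 4*X**2 (U(X) = (2*X)*(2*X) = 4*X**2)
I = -11 (I = -5 + 2*(1*(3 - 6)) = -5 + 2*(1*(-3)) = -5 + 2*(-3) = -5 - 6 = -11)
(I + U(D(-2, -1)))**2 = (-11 + 4*13**2)**2 = (-11 + 4*169)**2 = (-11 + 676)**2 = 665**2 = 442225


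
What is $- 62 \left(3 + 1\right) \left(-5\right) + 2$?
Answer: $1242$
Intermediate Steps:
$- 62 \left(3 + 1\right) \left(-5\right) + 2 = - 62 \cdot 4 \left(-5\right) + 2 = \left(-62\right) \left(-20\right) + 2 = 1240 + 2 = 1242$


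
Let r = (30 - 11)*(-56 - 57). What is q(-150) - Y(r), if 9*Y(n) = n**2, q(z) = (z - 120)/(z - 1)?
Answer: -696048529/1359 ≈ -5.1218e+5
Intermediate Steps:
r = -2147 (r = 19*(-113) = -2147)
q(z) = (-120 + z)/(-1 + z)
Y(n) = n**2/9
q(-150) - Y(r) = (-120 - 150)/(-1 - 150) - (-2147)**2/9 = -270/(-151) - 4609609/9 = -1/151*(-270) - 1*4609609/9 = 270/151 - 4609609/9 = -696048529/1359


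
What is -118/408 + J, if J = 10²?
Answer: 20341/204 ≈ 99.711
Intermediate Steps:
J = 100
-118/408 + J = -118/408 + 100 = -118*1/408 + 100 = -59/204 + 100 = 20341/204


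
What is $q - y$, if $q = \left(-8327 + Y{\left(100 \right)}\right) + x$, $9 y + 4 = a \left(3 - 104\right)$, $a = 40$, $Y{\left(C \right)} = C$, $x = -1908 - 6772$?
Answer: $- \frac{49373}{3} \approx -16458.0$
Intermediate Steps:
$x = -8680$
$y = - \frac{1348}{3}$ ($y = - \frac{4}{9} + \frac{40 \left(3 - 104\right)}{9} = - \frac{4}{9} + \frac{40 \left(-101\right)}{9} = - \frac{4}{9} + \frac{1}{9} \left(-4040\right) = - \frac{4}{9} - \frac{4040}{9} = - \frac{1348}{3} \approx -449.33$)
$q = -16907$ ($q = \left(-8327 + 100\right) - 8680 = -8227 - 8680 = -16907$)
$q - y = -16907 - - \frac{1348}{3} = -16907 + \frac{1348}{3} = - \frac{49373}{3}$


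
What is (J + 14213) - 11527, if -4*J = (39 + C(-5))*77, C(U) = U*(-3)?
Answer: 3293/2 ≈ 1646.5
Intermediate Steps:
C(U) = -3*U
J = -2079/2 (J = -(39 - 3*(-5))*77/4 = -(39 + 15)*77/4 = -27*77/2 = -¼*4158 = -2079/2 ≈ -1039.5)
(J + 14213) - 11527 = (-2079/2 + 14213) - 11527 = 26347/2 - 11527 = 3293/2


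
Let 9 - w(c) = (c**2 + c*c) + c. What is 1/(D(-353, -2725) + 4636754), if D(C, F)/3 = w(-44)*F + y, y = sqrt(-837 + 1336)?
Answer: 35857079/1285730114407750 - 3*sqrt(499)/1285730114407750 ≈ 2.7888e-8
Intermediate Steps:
y = sqrt(499) ≈ 22.338
w(c) = 9 - c - 2*c**2 (w(c) = 9 - ((c**2 + c*c) + c) = 9 - ((c**2 + c**2) + c) = 9 - (2*c**2 + c) = 9 - (c + 2*c**2) = 9 + (-c - 2*c**2) = 9 - c - 2*c**2)
D(C, F) = -11457*F + 3*sqrt(499) (D(C, F) = 3*((9 - 1*(-44) - 2*(-44)**2)*F + sqrt(499)) = 3*((9 + 44 - 2*1936)*F + sqrt(499)) = 3*((9 + 44 - 3872)*F + sqrt(499)) = 3*(-3819*F + sqrt(499)) = 3*(sqrt(499) - 3819*F) = -11457*F + 3*sqrt(499))
1/(D(-353, -2725) + 4636754) = 1/((-11457*(-2725) + 3*sqrt(499)) + 4636754) = 1/((31220325 + 3*sqrt(499)) + 4636754) = 1/(35857079 + 3*sqrt(499))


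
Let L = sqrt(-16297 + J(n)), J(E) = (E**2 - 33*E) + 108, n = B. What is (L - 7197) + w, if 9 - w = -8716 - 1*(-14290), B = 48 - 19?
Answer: -12762 + I*sqrt(16305) ≈ -12762.0 + 127.69*I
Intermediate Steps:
B = 29
n = 29
J(E) = 108 + E**2 - 33*E
w = -5565 (w = 9 - (-8716 - 1*(-14290)) = 9 - (-8716 + 14290) = 9 - 1*5574 = 9 - 5574 = -5565)
L = I*sqrt(16305) (L = sqrt(-16297 + (108 + 29**2 - 33*29)) = sqrt(-16297 + (108 + 841 - 957)) = sqrt(-16297 - 8) = sqrt(-16305) = I*sqrt(16305) ≈ 127.69*I)
(L - 7197) + w = (I*sqrt(16305) - 7197) - 5565 = (-7197 + I*sqrt(16305)) - 5565 = -12762 + I*sqrt(16305)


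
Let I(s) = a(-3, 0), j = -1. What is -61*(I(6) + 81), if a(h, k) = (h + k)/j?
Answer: -5124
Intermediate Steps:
a(h, k) = -h - k (a(h, k) = (h + k)/(-1) = (h + k)*(-1) = -h - k)
I(s) = 3 (I(s) = -1*(-3) - 1*0 = 3 + 0 = 3)
-61*(I(6) + 81) = -61*(3 + 81) = -61*84 = -5124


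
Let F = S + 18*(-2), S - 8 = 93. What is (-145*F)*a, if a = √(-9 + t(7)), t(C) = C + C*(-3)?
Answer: -9425*I*√23 ≈ -45201.0*I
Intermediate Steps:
S = 101 (S = 8 + 93 = 101)
F = 65 (F = 101 + 18*(-2) = 101 - 36 = 65)
t(C) = -2*C (t(C) = C - 3*C = -2*C)
a = I*√23 (a = √(-9 - 2*7) = √(-9 - 14) = √(-23) = I*√23 ≈ 4.7958*I)
(-145*F)*a = (-145*65)*(I*√23) = -9425*I*√23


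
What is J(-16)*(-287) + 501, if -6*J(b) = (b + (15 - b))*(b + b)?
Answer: -22459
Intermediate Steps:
J(b) = -5*b (J(b) = -(b + (15 - b))*(b + b)/6 = -5*2*b/2 = -5*b)
J(-16)*(-287) + 501 = -5*(-16)*(-287) + 501 = 80*(-287) + 501 = -22960 + 501 = -22459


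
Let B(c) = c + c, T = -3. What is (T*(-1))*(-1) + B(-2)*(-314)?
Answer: 1253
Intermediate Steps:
B(c) = 2*c
(T*(-1))*(-1) + B(-2)*(-314) = -3*(-1)*(-1) + (2*(-2))*(-314) = 3*(-1) - 4*(-314) = -3 + 1256 = 1253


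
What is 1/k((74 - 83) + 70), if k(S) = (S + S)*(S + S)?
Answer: 1/14884 ≈ 6.7186e-5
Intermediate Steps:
k(S) = 4*S² (k(S) = (2*S)*(2*S) = 4*S²)
1/k((74 - 83) + 70) = 1/(4*((74 - 83) + 70)²) = 1/(4*(-9 + 70)²) = 1/(4*61²) = 1/(4*3721) = 1/14884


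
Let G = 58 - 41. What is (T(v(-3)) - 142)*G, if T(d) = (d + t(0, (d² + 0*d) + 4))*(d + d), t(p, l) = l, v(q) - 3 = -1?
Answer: -1734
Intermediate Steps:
v(q) = 2 (v(q) = 3 - 1 = 2)
G = 17
T(d) = 2*d*(4 + d + d²) (T(d) = (d + ((d² + 0*d) + 4))*(d + d) = (d + ((d² + 0) + 4))*(2*d) = (d + (d² + 4))*(2*d) = (d + (4 + d²))*(2*d) = (4 + d + d²)*(2*d) = 2*d*(4 + d + d²))
(T(v(-3)) - 142)*G = (2*2*(4 + 2 + 2²) - 142)*17 = (2*2*(4 + 2 + 4) - 142)*17 = (2*2*10 - 142)*17 = (40 - 142)*17 = -102*17 = -1734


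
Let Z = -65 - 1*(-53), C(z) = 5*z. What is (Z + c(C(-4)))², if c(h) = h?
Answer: 1024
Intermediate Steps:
Z = -12 (Z = -65 + 53 = -12)
(Z + c(C(-4)))² = (-12 + 5*(-4))² = (-12 - 20)² = (-32)² = 1024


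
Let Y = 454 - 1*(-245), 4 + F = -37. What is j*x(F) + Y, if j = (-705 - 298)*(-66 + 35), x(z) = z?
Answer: -1274114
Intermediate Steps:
F = -41 (F = -4 - 37 = -41)
Y = 699 (Y = 454 + 245 = 699)
j = 31093 (j = -1003*(-31) = 31093)
j*x(F) + Y = 31093*(-41) + 699 = -1274813 + 699 = -1274114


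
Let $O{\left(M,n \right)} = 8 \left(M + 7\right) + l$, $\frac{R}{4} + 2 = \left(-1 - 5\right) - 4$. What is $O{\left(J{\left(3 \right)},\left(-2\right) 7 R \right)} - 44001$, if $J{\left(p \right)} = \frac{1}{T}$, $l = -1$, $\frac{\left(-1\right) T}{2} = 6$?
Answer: $- \frac{131840}{3} \approx -43947.0$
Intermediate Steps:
$T = -12$ ($T = \left(-2\right) 6 = -12$)
$J{\left(p \right)} = - \frac{1}{12}$ ($J{\left(p \right)} = \frac{1}{-12} = - \frac{1}{12}$)
$R = -48$ ($R = -8 + 4 \left(\left(-1 - 5\right) - 4\right) = -8 + 4 \left(-6 - 4\right) = -8 + 4 \left(-10\right) = -8 - 40 = -48$)
$O{\left(M,n \right)} = 55 + 8 M$ ($O{\left(M,n \right)} = 8 \left(M + 7\right) - 1 = 8 \left(7 + M\right) - 1 = \left(56 + 8 M\right) - 1 = 55 + 8 M$)
$O{\left(J{\left(3 \right)},\left(-2\right) 7 R \right)} - 44001 = \left(55 + 8 \left(- \frac{1}{12}\right)\right) - 44001 = \left(55 - \frac{2}{3}\right) - 44001 = \frac{163}{3} - 44001 = - \frac{131840}{3}$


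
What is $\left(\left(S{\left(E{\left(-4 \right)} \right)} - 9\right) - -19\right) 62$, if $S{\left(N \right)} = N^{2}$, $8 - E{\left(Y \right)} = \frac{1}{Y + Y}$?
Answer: $\frac{150815}{32} \approx 4713.0$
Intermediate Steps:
$E{\left(Y \right)} = 8 - \frac{1}{2 Y}$ ($E{\left(Y \right)} = 8 - \frac{1}{Y + Y} = 8 - \frac{1}{2 Y}$)
$\left(\left(S{\left(E{\left(-4 \right)} \right)} - 9\right) - -19\right) 62 = \left(\left(\left(8 - \frac{1}{2 \left(-4\right)}\right)^{2} - 9\right) - -19\right) 62 = \left(\left(\left(8 - - \frac{1}{8}\right)^{2} - 9\right) + 19\right) 62 = \left(\left(\left(8 + \frac{1}{8}\right)^{2} - 9\right) + 19\right) 62 = \left(\left(\left(\frac{65}{8}\right)^{2} - 9\right) + 19\right) 62 = \left(\left(\frac{4225}{64} - 9\right) + 19\right) 62 = \left(\frac{3649}{64} + 19\right) 62 = \frac{4865}{64} \cdot 62 = \frac{150815}{32}$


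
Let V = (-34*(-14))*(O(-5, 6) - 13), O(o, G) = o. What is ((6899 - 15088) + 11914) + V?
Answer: -4843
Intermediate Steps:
V = -8568 (V = (-34*(-14))*(-5 - 13) = 476*(-18) = -8568)
((6899 - 15088) + 11914) + V = ((6899 - 15088) + 11914) - 8568 = (-8189 + 11914) - 8568 = 3725 - 8568 = -4843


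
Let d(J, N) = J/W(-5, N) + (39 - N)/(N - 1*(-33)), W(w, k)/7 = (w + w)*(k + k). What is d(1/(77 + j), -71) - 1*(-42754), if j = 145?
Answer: 1792422170299/41926920 ≈ 42751.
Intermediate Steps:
W(w, k) = 28*k*w (W(w, k) = 7*((w + w)*(k + k)) = 7*((2*w)*(2*k)) = 7*(4*k*w) = 28*k*w)
d(J, N) = (39 - N)/(33 + N) - J/(140*N) (d(J, N) = J/((28*N*(-5))) + (39 - N)/(N - 1*(-33)) = J/((-140*N)) + (39 - N)/(N + 33) = J*(-1/(140*N)) + (39 - N)/(33 + N) = -J/(140*N) + (39 - N)/(33 + N) = (39 - N)/(33 + N) - J/(140*N))
d(1/(77 + j), -71) - 1*(-42754) = (1/140)*(-140*(-71)² - 33/(77 + 145) + 5460*(-71) - 1*(-71)/(77 + 145))/(-71*(33 - 71)) - 1*(-42754) = (1/140)*(-1/71)*(-140*5041 - 33/222 - 387660 - 1*(-71)/222)/(-38) + 42754 = (1/140)*(-1/71)*(-1/38)*(-705740 - 33*1/222 - 387660 - 1*1/222*(-71)) + 42754 = (1/140)*(-1/71)*(-1/38)*(-705740 - 11/74 - 387660 + 71/222) + 42754 = (1/140)*(-1/71)*(-1/38)*(-121367381/111) + 42754 = -121367381/41926920 + 42754 = 1792422170299/41926920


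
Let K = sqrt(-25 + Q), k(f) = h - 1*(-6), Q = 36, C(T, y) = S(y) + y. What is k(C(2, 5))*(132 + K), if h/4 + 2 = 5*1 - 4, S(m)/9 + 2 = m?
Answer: 264 + 2*sqrt(11) ≈ 270.63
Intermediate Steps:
S(m) = -18 + 9*m
h = -4 (h = -8 + 4*(5*1 - 4) = -8 + 4*(5 - 4) = -8 + 4*1 = -8 + 4 = -4)
C(T, y) = -18 + 10*y (C(T, y) = (-18 + 9*y) + y = -18 + 10*y)
k(f) = 2 (k(f) = -4 - 1*(-6) = -4 + 6 = 2)
K = sqrt(11) (K = sqrt(-25 + 36) = sqrt(11) ≈ 3.3166)
k(C(2, 5))*(132 + K) = 2*(132 + sqrt(11)) = 264 + 2*sqrt(11)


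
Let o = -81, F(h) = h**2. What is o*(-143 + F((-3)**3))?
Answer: -47466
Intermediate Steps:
o*(-143 + F((-3)**3)) = -81*(-143 + ((-3)**3)**2) = -81*(-143 + (-27)**2) = -81*(-143 + 729) = -81*586 = -47466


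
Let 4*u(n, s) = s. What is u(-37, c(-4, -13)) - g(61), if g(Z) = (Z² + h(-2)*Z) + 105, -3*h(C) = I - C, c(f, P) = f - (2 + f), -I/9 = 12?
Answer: -35891/6 ≈ -5981.8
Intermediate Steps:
I = -108 (I = -9*12 = -108)
c(f, P) = -2 (c(f, P) = f + (-2 - f) = -2)
h(C) = 36 + C/3 (h(C) = -(-108 - C)/3 = 36 + C/3)
u(n, s) = s/4
g(Z) = 105 + Z² + 106*Z/3 (g(Z) = (Z² + (36 + (⅓)*(-2))*Z) + 105 = (Z² + (36 - ⅔)*Z) + 105 = (Z² + 106*Z/3) + 105 = 105 + Z² + 106*Z/3)
u(-37, c(-4, -13)) - g(61) = (¼)*(-2) - (105 + 61² + (106/3)*61) = -½ - (105 + 3721 + 6466/3) = -½ - 1*17944/3 = -½ - 17944/3 = -35891/6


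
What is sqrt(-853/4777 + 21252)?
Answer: sqrt(484960805927)/4777 ≈ 145.78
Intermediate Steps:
sqrt(-853/4777 + 21252) = sqrt(101519951/4777) = sqrt(484960805927)/4777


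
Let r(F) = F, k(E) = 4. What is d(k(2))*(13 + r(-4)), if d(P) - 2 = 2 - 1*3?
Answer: 9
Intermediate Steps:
d(P) = 1 (d(P) = 2 + (2 - 1*3) = 2 + (2 - 3) = 2 - 1 = 1)
d(k(2))*(13 + r(-4)) = 1*(13 - 4) = 1*9 = 9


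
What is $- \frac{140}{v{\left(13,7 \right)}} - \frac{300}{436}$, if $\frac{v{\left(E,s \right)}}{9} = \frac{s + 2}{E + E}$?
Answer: $- \frac{402835}{8829} \approx -45.626$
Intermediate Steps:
$v{\left(E,s \right)} = \frac{9 \left(2 + s\right)}{2 E}$ ($v{\left(E,s \right)} = 9 \frac{s + 2}{E + E} = 9 \frac{2 + s}{2 E} = \frac{9 \left(2 + s\right)}{2 E}$)
$- \frac{140}{v{\left(13,7 \right)}} - \frac{300}{436} = - \frac{140}{\frac{9}{2} \cdot \frac{1}{13} \left(2 + 7\right)} - \frac{300}{436} = - \frac{140}{\frac{9}{2} \cdot \frac{1}{13} \cdot 9} - \frac{75}{109} = - \frac{140}{\frac{81}{26}} - \frac{75}{109} = \left(-140\right) \frac{26}{81} - \frac{75}{109} = - \frac{3640}{81} - \frac{75}{109} = - \frac{402835}{8829}$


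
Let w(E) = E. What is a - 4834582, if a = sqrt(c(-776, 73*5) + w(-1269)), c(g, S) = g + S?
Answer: -4834582 + 4*I*sqrt(105) ≈ -4.8346e+6 + 40.988*I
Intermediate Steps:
c(g, S) = S + g
a = 4*I*sqrt(105) (a = sqrt((73*5 - 776) - 1269) = sqrt((365 - 776) - 1269) = sqrt(-411 - 1269) = sqrt(-1680) = 4*I*sqrt(105) ≈ 40.988*I)
a - 4834582 = 4*I*sqrt(105) - 4834582 = -4834582 + 4*I*sqrt(105)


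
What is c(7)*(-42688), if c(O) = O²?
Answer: -2091712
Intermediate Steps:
c(7)*(-42688) = 7²*(-42688) = 49*(-42688) = -2091712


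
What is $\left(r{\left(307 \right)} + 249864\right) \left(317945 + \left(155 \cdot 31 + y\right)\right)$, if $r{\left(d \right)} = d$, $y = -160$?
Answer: $80702662890$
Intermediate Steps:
$\left(r{\left(307 \right)} + 249864\right) \left(317945 + \left(155 \cdot 31 + y\right)\right) = \left(307 + 249864\right) \left(317945 + \left(155 \cdot 31 - 160\right)\right) = 250171 \left(317945 + \left(4805 - 160\right)\right) = 250171 \left(317945 + 4645\right) = 250171 \cdot 322590 = 80702662890$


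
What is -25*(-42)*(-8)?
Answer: -8400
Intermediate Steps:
-25*(-42)*(-8) = 1050*(-8) = -8400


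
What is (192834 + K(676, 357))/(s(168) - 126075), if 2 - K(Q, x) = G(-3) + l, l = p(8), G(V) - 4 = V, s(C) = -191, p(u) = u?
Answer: -192827/126266 ≈ -1.5271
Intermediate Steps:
G(V) = 4 + V
l = 8
K(Q, x) = -7 (K(Q, x) = 2 - ((4 - 3) + 8) = 2 - (1 + 8) = 2 - 1*9 = 2 - 9 = -7)
(192834 + K(676, 357))/(s(168) - 126075) = (192834 - 7)/(-191 - 126075) = 192827/(-126266) = 192827*(-1/126266) = -192827/126266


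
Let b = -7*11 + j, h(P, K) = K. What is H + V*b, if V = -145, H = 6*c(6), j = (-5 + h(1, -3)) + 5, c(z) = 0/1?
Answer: 11600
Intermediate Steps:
c(z) = 0 (c(z) = 0*1 = 0)
j = -3 (j = (-5 - 3) + 5 = -8 + 5 = -3)
H = 0 (H = 6*0 = 0)
b = -80 (b = -7*11 - 3 = -77 - 3 = -80)
H + V*b = 0 - 145*(-80) = 0 + 11600 = 11600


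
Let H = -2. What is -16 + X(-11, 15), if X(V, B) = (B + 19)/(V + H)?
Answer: -242/13 ≈ -18.615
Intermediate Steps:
X(V, B) = (19 + B)/(-2 + V) (X(V, B) = (B + 19)/(V - 2) = (19 + B)/(-2 + V))
-16 + X(-11, 15) = -16 + (19 + 15)/(-2 - 11) = -16 + 34/(-13) = -16 - 1/13*34 = -16 - 34/13 = -242/13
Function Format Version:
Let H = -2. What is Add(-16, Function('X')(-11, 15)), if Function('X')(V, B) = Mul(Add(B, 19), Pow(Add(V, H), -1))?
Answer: Rational(-242, 13) ≈ -18.615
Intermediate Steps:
Function('X')(V, B) = Mul(Pow(Add(-2, V), -1), Add(19, B)) (Function('X')(V, B) = Mul(Add(B, 19), Pow(Add(V, -2), -1)) = Mul(Add(19, B), Pow(Add(-2, V), -1)) = Mul(Pow(Add(-2, V), -1), Add(19, B)))
Add(-16, Function('X')(-11, 15)) = Add(-16, Mul(Pow(Add(-2, -11), -1), Add(19, 15))) = Add(-16, Mul(Pow(-13, -1), 34)) = Add(-16, Mul(Rational(-1, 13), 34)) = Add(-16, Rational(-34, 13)) = Rational(-242, 13)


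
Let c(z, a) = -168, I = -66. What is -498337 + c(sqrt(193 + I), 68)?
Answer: -498505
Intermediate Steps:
-498337 + c(sqrt(193 + I), 68) = -498337 - 168 = -498505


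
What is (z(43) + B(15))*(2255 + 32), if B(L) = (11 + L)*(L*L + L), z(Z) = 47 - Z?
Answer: 14280028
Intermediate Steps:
B(L) = (11 + L)*(L + L²) (B(L) = (11 + L)*(L² + L) = (11 + L)*(L + L²))
(z(43) + B(15))*(2255 + 32) = ((47 - 1*43) + 15*(11 + 15² + 12*15))*(2255 + 32) = ((47 - 43) + 15*(11 + 225 + 180))*2287 = (4 + 15*416)*2287 = (4 + 6240)*2287 = 6244*2287 = 14280028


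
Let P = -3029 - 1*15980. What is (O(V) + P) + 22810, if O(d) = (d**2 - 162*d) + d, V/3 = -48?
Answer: 47721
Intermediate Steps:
V = -144 (V = 3*(-48) = -144)
P = -19009 (P = -3029 - 15980 = -19009)
O(d) = d**2 - 161*d
(O(V) + P) + 22810 = (-144*(-161 - 144) - 19009) + 22810 = (-144*(-305) - 19009) + 22810 = (43920 - 19009) + 22810 = 24911 + 22810 = 47721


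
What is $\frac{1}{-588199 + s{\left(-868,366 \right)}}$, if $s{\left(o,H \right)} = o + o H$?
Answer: $- \frac{1}{906755} \approx -1.1028 \cdot 10^{-6}$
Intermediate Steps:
$s{\left(o,H \right)} = o + H o$
$\frac{1}{-588199 + s{\left(-868,366 \right)}} = \frac{1}{-588199 - 868 \left(1 + 366\right)} = \frac{1}{-588199 - 318556} = \frac{1}{-906755} = - \frac{1}{906755}$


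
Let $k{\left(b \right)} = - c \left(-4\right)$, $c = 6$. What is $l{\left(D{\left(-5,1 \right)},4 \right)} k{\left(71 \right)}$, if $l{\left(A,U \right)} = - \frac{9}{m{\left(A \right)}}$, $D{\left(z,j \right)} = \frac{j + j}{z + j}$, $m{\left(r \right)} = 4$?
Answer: $-54$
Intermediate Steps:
$k{\left(b \right)} = 24$ ($k{\left(b \right)} = \left(-1\right) 6 \left(-4\right) = \left(-6\right) \left(-4\right) = 24$)
$D{\left(z,j \right)} = \frac{2 j}{j + z}$
$l{\left(A,U \right)} = - \frac{9}{4}$
$l{\left(D{\left(-5,1 \right)},4 \right)} k{\left(71 \right)} = \left(- \frac{9}{4}\right) 24 = -54$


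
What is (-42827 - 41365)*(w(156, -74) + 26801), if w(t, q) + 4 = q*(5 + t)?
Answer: -1253029536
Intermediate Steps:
w(t, q) = -4 + q*(5 + t)
(-42827 - 41365)*(w(156, -74) + 26801) = (-42827 - 41365)*((-4 + 5*(-74) - 74*156) + 26801) = -84192*((-4 - 370 - 11544) + 26801) = -84192*(-11918 + 26801) = -84192*14883 = -1253029536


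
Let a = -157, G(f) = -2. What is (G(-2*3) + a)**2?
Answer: 25281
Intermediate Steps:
(G(-2*3) + a)**2 = (-2 - 157)**2 = (-159)**2 = 25281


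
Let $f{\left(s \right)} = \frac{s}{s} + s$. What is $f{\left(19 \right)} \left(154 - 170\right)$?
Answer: $-320$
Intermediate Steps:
$f{\left(s \right)} = 1 + s$
$f{\left(19 \right)} \left(154 - 170\right) = \left(1 + 19\right) \left(154 - 170\right) = 20 \left(154 - 170\right) = 20 \left(-16\right) = -320$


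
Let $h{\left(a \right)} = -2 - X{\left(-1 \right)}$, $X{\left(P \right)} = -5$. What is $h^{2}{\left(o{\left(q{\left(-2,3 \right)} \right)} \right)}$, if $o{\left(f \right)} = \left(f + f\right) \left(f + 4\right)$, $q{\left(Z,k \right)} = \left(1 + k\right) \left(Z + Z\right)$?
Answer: $9$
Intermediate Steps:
$q{\left(Z,k \right)} = 2 Z \left(1 + k\right)$ ($q{\left(Z,k \right)} = \left(1 + k\right) 2 Z = 2 Z \left(1 + k\right)$)
$o{\left(f \right)} = 2 f \left(4 + f\right)$
$h{\left(a \right)} = 3$ ($h{\left(a \right)} = -2 - -5 = -2 + 5 = 3$)
$h^{2}{\left(o{\left(q{\left(-2,3 \right)} \right)} \right)} = 3^{2} = 9$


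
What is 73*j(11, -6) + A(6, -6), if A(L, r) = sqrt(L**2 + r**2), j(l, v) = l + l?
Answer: 1606 + 6*sqrt(2) ≈ 1614.5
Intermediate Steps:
j(l, v) = 2*l
73*j(11, -6) + A(6, -6) = 73*(2*11) + sqrt(6**2 + (-6)**2) = 73*22 + sqrt(36 + 36) = 1606 + sqrt(72) = 1606 + 6*sqrt(2)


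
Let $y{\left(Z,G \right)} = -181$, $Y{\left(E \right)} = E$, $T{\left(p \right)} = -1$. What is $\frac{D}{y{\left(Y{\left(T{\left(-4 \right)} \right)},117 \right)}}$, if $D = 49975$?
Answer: $- \frac{49975}{181} \approx -276.1$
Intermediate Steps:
$\frac{D}{y{\left(Y{\left(T{\left(-4 \right)} \right)},117 \right)}} = \frac{49975}{-181} = 49975 \left(- \frac{1}{181}\right) = - \frac{49975}{181}$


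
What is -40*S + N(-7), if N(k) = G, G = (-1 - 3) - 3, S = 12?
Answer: -487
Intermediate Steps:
G = -7 (G = -4 - 3 = -7)
N(k) = -7
-40*S + N(-7) = -40*12 - 7 = -480 - 7 = -487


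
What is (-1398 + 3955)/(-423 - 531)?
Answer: -2557/954 ≈ -2.6803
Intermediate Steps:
(-1398 + 3955)/(-423 - 531) = 2557/(-954) = 2557*(-1/954) = -2557/954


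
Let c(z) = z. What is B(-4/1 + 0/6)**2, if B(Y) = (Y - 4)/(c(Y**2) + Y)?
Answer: 4/9 ≈ 0.44444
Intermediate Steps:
B(Y) = (-4 + Y)/(Y + Y**2) (B(Y) = (Y - 4)/(Y**2 + Y) = (-4 + Y)/(Y + Y**2))
B(-4/1 + 0/6)**2 = ((-4 + (-4/1 + 0/6))/((-4/1 + 0/6)*(1 + (-4/1 + 0/6))))**2 = ((-4 + (-4*1 + 0*(1/6)))/((-4*1 + 0*(1/6))*(1 + (-4*1 + 0*(1/6)))))**2 = ((-4 + (-4 + 0))/((-4 + 0)*(1 + (-4 + 0))))**2 = ((-4 - 4)/((-4)*(1 - 4)))**2 = (-1/4*(-8)/(-3))**2 = (-1/4*(-1/3)*(-8))**2 = (-2/3)**2 = 4/9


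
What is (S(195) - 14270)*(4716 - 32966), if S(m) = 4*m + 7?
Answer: 380894750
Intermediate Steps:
S(m) = 7 + 4*m
(S(195) - 14270)*(4716 - 32966) = ((7 + 4*195) - 14270)*(4716 - 32966) = ((7 + 780) - 14270)*(-28250) = (787 - 14270)*(-28250) = -13483*(-28250) = 380894750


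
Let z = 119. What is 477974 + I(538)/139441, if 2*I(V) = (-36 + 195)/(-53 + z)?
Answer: 2932563591549/6135404 ≈ 4.7797e+5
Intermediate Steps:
I(V) = 53/44 (I(V) = ((-36 + 195)/(-53 + 119))/2 = (159/66)/2 = (159*(1/66))/2 = (½)*(53/22) = 53/44)
477974 + I(538)/139441 = 477974 + (53/44)/139441 = 477974 + (53/44)*(1/139441) = 477974 + 53/6135404 = 2932563591549/6135404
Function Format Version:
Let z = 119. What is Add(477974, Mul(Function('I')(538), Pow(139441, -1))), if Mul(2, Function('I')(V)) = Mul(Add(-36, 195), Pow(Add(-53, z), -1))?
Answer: Rational(2932563591549, 6135404) ≈ 4.7797e+5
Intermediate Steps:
Function('I')(V) = Rational(53, 44) (Function('I')(V) = Mul(Rational(1, 2), Mul(Add(-36, 195), Pow(Add(-53, 119), -1))) = Mul(Rational(1, 2), Mul(159, Pow(66, -1))) = Mul(Rational(1, 2), Mul(159, Rational(1, 66))) = Mul(Rational(1, 2), Rational(53, 22)) = Rational(53, 44))
Add(477974, Mul(Function('I')(538), Pow(139441, -1))) = Add(477974, Mul(Rational(53, 44), Pow(139441, -1))) = Add(477974, Mul(Rational(53, 44), Rational(1, 139441))) = Add(477974, Rational(53, 6135404)) = Rational(2932563591549, 6135404)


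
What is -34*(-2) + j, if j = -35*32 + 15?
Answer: -1037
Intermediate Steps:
j = -1105 (j = -1120 + 15 = -1105)
-34*(-2) + j = -34*(-2) - 1105 = 68 - 1105 = -1037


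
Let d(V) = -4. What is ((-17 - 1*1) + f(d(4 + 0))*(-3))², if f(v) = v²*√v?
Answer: -8892 + 3456*I ≈ -8892.0 + 3456.0*I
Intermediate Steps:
f(v) = v^(5/2)
((-17 - 1*1) + f(d(4 + 0))*(-3))² = ((-17 - 1*1) + (-4)^(5/2)*(-3))² = ((-17 - 1) + (32*I)*(-3))² = (-18 - 96*I)²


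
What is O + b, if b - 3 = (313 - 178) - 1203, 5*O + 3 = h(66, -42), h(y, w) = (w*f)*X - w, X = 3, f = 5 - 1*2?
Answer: -5664/5 ≈ -1132.8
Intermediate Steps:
f = 3 (f = 5 - 2 = 3)
h(y, w) = 8*w (h(y, w) = (w*3)*3 - w = (3*w)*3 - w = 9*w - w = 8*w)
O = -339/5 (O = -⅗ + (8*(-42))/5 = -⅗ + (⅕)*(-336) = -⅗ - 336/5 = -339/5 ≈ -67.800)
b = -1065 (b = 3 + ((313 - 178) - 1203) = 3 + (135 - 1203) = 3 - 1068 = -1065)
O + b = -339/5 - 1065 = -5664/5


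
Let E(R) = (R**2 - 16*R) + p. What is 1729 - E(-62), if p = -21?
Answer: -3086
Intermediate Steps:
E(R) = -21 + R**2 - 16*R (E(R) = (R**2 - 16*R) - 21 = -21 + R**2 - 16*R)
1729 - E(-62) = 1729 - (-21 + (-62)**2 - 16*(-62)) = 1729 - (-21 + 3844 + 992) = 1729 - 1*4815 = 1729 - 4815 = -3086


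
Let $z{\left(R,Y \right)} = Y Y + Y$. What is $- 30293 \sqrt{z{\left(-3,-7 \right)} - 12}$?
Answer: $- 30293 \sqrt{30} \approx -1.6592 \cdot 10^{5}$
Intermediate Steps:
$z{\left(R,Y \right)} = Y + Y^{2}$ ($z{\left(R,Y \right)} = Y^{2} + Y = Y + Y^{2}$)
$- 30293 \sqrt{z{\left(-3,-7 \right)} - 12} = - 30293 \sqrt{- 7 \left(1 - 7\right) - 12} = - 30293 \sqrt{\left(-7\right) \left(-6\right) - 12} = - 30293 \sqrt{42 - 12} = - 30293 \sqrt{30}$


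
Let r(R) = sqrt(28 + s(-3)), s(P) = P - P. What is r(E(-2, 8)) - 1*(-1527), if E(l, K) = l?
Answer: 1527 + 2*sqrt(7) ≈ 1532.3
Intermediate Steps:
s(P) = 0
r(R) = 2*sqrt(7) (r(R) = sqrt(28 + 0) = sqrt(28) = 2*sqrt(7))
r(E(-2, 8)) - 1*(-1527) = 2*sqrt(7) - 1*(-1527) = 2*sqrt(7) + 1527 = 1527 + 2*sqrt(7)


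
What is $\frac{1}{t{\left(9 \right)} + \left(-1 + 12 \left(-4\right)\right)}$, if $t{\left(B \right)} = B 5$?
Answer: $- \frac{1}{4} \approx -0.25$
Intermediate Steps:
$t{\left(B \right)} = 5 B$
$\frac{1}{t{\left(9 \right)} + \left(-1 + 12 \left(-4\right)\right)} = \frac{1}{5 \cdot 9 + \left(-1 + 12 \left(-4\right)\right)} = \frac{1}{45 - 49} = \frac{1}{-4} = - \frac{1}{4}$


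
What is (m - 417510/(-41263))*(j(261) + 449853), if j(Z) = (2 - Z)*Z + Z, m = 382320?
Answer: 6034590175090050/41263 ≈ 1.4625e+11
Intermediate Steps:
j(Z) = Z + Z*(2 - Z) (j(Z) = Z*(2 - Z) + Z = Z + Z*(2 - Z))
(m - 417510/(-41263))*(j(261) + 449853) = (382320 - 417510/(-41263))*(261*(3 - 1*261) + 449853) = (382320 - 417510*(-1/41263))*(261*(3 - 261) + 449853) = (382320 + 417510/41263)*(261*(-258) + 449853) = 15776087670*(-67338 + 449853)/41263 = (15776087670/41263)*382515 = 6034590175090050/41263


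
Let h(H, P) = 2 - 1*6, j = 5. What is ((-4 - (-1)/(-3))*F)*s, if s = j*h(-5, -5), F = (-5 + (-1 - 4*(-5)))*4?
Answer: 14560/3 ≈ 4853.3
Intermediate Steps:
h(H, P) = -4 (h(H, P) = 2 - 6 = -4)
F = 56 (F = (-5 + (-1 + 20))*4 = (-5 + 19)*4 = 14*4 = 56)
s = -20 (s = 5*(-4) = -20)
((-4 - (-1)/(-3))*F)*s = ((-4 - (-1)/(-3))*56)*(-20) = ((-4 - (-1)*(-1)/3)*56)*(-20) = ((-4 - 1*⅓)*56)*(-20) = ((-4 - ⅓)*56)*(-20) = -13/3*56*(-20) = -728/3*(-20) = 14560/3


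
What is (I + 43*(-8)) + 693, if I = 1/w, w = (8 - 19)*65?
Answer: 249534/715 ≈ 349.00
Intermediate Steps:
w = -715 (w = -11*65 = -715)
I = -1/715 (I = 1/(-715) = -1/715 ≈ -0.0013986)
(I + 43*(-8)) + 693 = (-1/715 + 43*(-8)) + 693 = (-1/715 - 344) + 693 = -245961/715 + 693 = 249534/715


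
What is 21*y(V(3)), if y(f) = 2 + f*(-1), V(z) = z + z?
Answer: -84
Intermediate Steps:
V(z) = 2*z
y(f) = 2 - f
21*y(V(3)) = 21*(2 - 2*3) = 21*(2 - 1*6) = 21*(2 - 6) = 21*(-4) = -84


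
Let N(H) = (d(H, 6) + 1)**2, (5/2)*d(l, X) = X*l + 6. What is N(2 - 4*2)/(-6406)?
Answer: -121/6406 ≈ -0.018889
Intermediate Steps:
d(l, X) = 12/5 + 2*X*l/5 (d(l, X) = 2*(X*l + 6)/5 = 2*(6 + X*l)/5 = 12/5 + 2*X*l/5)
N(H) = (17/5 + 12*H/5)**2 (N(H) = ((12/5 + (2/5)*6*H) + 1)**2 = ((12/5 + 12*H/5) + 1)**2 = (17/5 + 12*H/5)**2)
N(2 - 4*2)/(-6406) = ((17 + 12*(2 - 4*2))**2/25)/(-6406) = ((17 + 12*(2 - 8))**2/25)*(-1/6406) = ((17 + 12*(-6))**2/25)*(-1/6406) = ((17 - 72)**2/25)*(-1/6406) = ((1/25)*(-55)**2)*(-1/6406) = ((1/25)*3025)*(-1/6406) = 121*(-1/6406) = -121/6406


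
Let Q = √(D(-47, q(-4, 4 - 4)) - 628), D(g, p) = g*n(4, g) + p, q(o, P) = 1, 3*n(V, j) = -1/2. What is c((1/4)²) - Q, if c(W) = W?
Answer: 1/16 - I*√22290/6 ≈ 0.0625 - 24.883*I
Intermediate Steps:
n(V, j) = -⅙ (n(V, j) = (-1/2)/3 = (-1*½)/3 = (⅓)*(-½) = -⅙)
D(g, p) = p - g/6 (D(g, p) = g*(-⅙) + p = -g/6 + p = p - g/6)
Q = I*√22290/6 (Q = √((1 - ⅙*(-47)) - 628) = √((1 + 47/6) - 628) = √(53/6 - 628) = √(-3715/6) = I*√22290/6 ≈ 24.883*I)
c((1/4)²) - Q = (1/4)² - I*√22290/6 = (¼)² - I*√22290/6 = 1/16 - I*√22290/6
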